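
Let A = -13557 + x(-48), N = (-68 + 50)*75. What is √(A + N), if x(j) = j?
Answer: I*√14955 ≈ 122.29*I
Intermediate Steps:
N = -1350 (N = -18*75 = -1350)
A = -13605 (A = -13557 - 48 = -13605)
√(A + N) = √(-13605 - 1350) = √(-14955) = I*√14955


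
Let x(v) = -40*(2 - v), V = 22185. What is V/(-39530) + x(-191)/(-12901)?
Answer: 3792583/101995306 ≈ 0.037184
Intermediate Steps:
x(v) = -80 + 40*v
V/(-39530) + x(-191)/(-12901) = 22185/(-39530) + (-80 + 40*(-191))/(-12901) = 22185*(-1/39530) + (-80 - 7640)*(-1/12901) = -4437/7906 - 7720*(-1/12901) = -4437/7906 + 7720/12901 = 3792583/101995306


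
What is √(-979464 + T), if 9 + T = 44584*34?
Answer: √536383 ≈ 732.38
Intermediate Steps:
T = 1515847 (T = -9 + 44584*34 = -9 + 1515856 = 1515847)
√(-979464 + T) = √(-979464 + 1515847) = √536383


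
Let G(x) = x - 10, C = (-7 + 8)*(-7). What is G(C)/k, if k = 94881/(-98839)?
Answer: 1680263/94881 ≈ 17.709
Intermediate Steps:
k = -94881/98839 (k = 94881*(-1/98839) = -94881/98839 ≈ -0.95996)
C = -7 (C = 1*(-7) = -7)
G(x) = -10 + x
G(C)/k = (-10 - 7)/(-94881/98839) = -17*(-98839/94881) = 1680263/94881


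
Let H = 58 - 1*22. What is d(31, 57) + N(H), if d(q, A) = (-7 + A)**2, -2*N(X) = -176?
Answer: 2588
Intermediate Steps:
H = 36 (H = 58 - 22 = 36)
N(X) = 88 (N(X) = -1/2*(-176) = 88)
d(31, 57) + N(H) = (-7 + 57)**2 + 88 = 50**2 + 88 = 2500 + 88 = 2588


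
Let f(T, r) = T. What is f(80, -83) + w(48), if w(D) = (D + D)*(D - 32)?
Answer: 1616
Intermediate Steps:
w(D) = 2*D*(-32 + D) (w(D) = (2*D)*(-32 + D) = 2*D*(-32 + D))
f(80, -83) + w(48) = 80 + 2*48*(-32 + 48) = 80 + 2*48*16 = 80 + 1536 = 1616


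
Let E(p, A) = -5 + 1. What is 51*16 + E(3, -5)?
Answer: 812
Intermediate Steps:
E(p, A) = -4
51*16 + E(3, -5) = 51*16 - 4 = 816 - 4 = 812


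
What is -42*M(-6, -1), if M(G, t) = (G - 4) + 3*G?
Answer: 1176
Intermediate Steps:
M(G, t) = -4 + 4*G (M(G, t) = (-4 + G) + 3*G = -4 + 4*G)
-42*M(-6, -1) = -42*(-4 + 4*(-6)) = -42*(-4 - 24) = -42*(-28) = 1176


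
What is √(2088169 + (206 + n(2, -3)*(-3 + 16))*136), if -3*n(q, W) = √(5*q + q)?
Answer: √(19045665 - 10608*√3)/3 ≈ 1454.0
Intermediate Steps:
n(q, W) = -√6*√q/3 (n(q, W) = -√(5*q + q)/3 = -√6*√q/3)
√(2088169 + (206 + n(2, -3)*(-3 + 16))*136) = √(2088169 + (206 + (-√6*√2/3)*(-3 + 16))*136) = √(2088169 + (206 - 2*√3/3*13)*136) = √(2088169 + (206 - 26*√3/3)*136) = √(2088169 + (28016 - 3536*√3/3)) = √(2116185 - 3536*√3/3)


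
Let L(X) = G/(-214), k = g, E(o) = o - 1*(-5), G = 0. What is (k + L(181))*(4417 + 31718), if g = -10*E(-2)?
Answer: -1084050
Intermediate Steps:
E(o) = 5 + o (E(o) = o + 5 = 5 + o)
g = -30 (g = -10*(5 - 2) = -10*3 = -30)
k = -30
L(X) = 0 (L(X) = 0/(-214) = 0*(-1/214) = 0)
(k + L(181))*(4417 + 31718) = (-30 + 0)*(4417 + 31718) = -30*36135 = -1084050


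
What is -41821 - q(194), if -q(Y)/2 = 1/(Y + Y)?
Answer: -8113273/194 ≈ -41821.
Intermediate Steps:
q(Y) = -1/Y (q(Y) = -2/(Y + Y) = -2*1/(2*Y) = -1/Y)
-41821 - q(194) = -41821 - (-1)/194 = -41821 - 1*(-1/194) = -41821 + 1/194 = -8113273/194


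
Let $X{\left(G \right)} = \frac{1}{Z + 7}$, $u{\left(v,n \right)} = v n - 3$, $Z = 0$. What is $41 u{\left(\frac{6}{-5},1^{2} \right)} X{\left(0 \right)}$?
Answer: $- \frac{123}{5} \approx -24.6$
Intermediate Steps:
$u{\left(v,n \right)} = -3 + n v$ ($u{\left(v,n \right)} = n v - 3 = -3 + n v$)
$X{\left(G \right)} = \frac{1}{7}$ ($X{\left(G \right)} = \frac{1}{0 + 7} = \frac{1}{7}$)
$41 u{\left(\frac{6}{-5},1^{2} \right)} X{\left(0 \right)} = 41 \left(-3 + 1^{2} \frac{6}{-5}\right) \frac{1}{7} = 41 \left(-3 + 1 \cdot 6 \left(- \frac{1}{5}\right)\right) \frac{1}{7} = 41 \left(-3 + 1 \left(- \frac{6}{5}\right)\right) \frac{1}{7} = 41 \left(-3 - \frac{6}{5}\right) \frac{1}{7} = 41 \left(- \frac{21}{5}\right) \frac{1}{7} = \left(- \frac{861}{5}\right) \frac{1}{7} = - \frac{123}{5}$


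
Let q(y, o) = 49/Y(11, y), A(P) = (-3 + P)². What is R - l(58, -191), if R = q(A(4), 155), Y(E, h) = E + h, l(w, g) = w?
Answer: -647/12 ≈ -53.917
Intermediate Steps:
q(y, o) = 49/(11 + y)
R = 49/12 (R = 49/(11 + (-3 + 4)²) = 49/(11 + 1²) = 49/(11 + 1) = 49/12 ≈ 4.0833)
R - l(58, -191) = 49/12 - 1*58 = 49/12 - 58 = -647/12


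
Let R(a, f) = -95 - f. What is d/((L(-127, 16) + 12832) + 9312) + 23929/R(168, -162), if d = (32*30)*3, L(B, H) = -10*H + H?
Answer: 6582887/18425 ≈ 357.28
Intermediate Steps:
L(B, H) = -9*H
d = 2880 (d = 960*3 = 2880)
d/((L(-127, 16) + 12832) + 9312) + 23929/R(168, -162) = 2880/((-9*16 + 12832) + 9312) + 23929/(-95 - 1*(-162)) = 2880/((-144 + 12832) + 9312) + 23929/(-95 + 162) = 2880/(12688 + 9312) + 23929/67 = 2880/22000 + 23929*(1/67) = 2880*(1/22000) + 23929/67 = 36/275 + 23929/67 = 6582887/18425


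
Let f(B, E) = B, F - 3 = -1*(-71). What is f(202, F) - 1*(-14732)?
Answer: 14934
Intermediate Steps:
F = 74 (F = 3 - 1*(-71) = 3 + 71 = 74)
f(202, F) - 1*(-14732) = 202 - 1*(-14732) = 202 + 14732 = 14934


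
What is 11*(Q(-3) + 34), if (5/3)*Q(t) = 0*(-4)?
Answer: 374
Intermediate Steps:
Q(t) = 0 (Q(t) = 3*(0*(-4))/5 = (3/5)*0 = 0)
11*(Q(-3) + 34) = 11*(0 + 34) = 11*34 = 374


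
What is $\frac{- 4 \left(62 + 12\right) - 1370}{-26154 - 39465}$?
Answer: $\frac{1666}{65619} \approx 0.025389$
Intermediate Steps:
$\frac{- 4 \left(62 + 12\right) - 1370}{-26154 - 39465} = \frac{\left(-4\right) 74 - 1370}{-65619} = \left(-296 - 1370\right) \left(- \frac{1}{65619}\right) = \left(-1666\right) \left(- \frac{1}{65619}\right) = \frac{1666}{65619}$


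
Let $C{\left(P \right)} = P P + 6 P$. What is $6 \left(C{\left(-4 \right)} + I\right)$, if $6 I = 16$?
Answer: $-32$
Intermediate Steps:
$I = \frac{8}{3}$ ($I = \frac{1}{6} \cdot 16 = \frac{8}{3} \approx 2.6667$)
$C{\left(P \right)} = P^{2} + 6 P$
$6 \left(C{\left(-4 \right)} + I\right) = 6 \left(- 4 \left(6 - 4\right) + \frac{8}{3}\right) = 6 \left(\left(-4\right) 2 + \frac{8}{3}\right) = 6 \left(-8 + \frac{8}{3}\right) = 6 \left(- \frac{16}{3}\right) = -32$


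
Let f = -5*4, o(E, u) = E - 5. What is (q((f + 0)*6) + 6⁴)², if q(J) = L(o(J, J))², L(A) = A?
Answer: 286320241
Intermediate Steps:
o(E, u) = -5 + E
f = -20
q(J) = (-5 + J)²
(q((f + 0)*6) + 6⁴)² = ((-5 + (-20 + 0)*6)² + 6⁴)² = ((-5 - 20*6)² + 1296)² = ((-5 - 120)² + 1296)² = ((-125)² + 1296)² = (15625 + 1296)² = 16921² = 286320241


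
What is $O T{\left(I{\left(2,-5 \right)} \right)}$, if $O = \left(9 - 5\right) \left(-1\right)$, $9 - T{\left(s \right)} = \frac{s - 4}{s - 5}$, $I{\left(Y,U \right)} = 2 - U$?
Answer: $-30$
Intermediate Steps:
$T{\left(s \right)} = 9 - \frac{-4 + s}{-5 + s}$ ($T{\left(s \right)} = 9 - \frac{s - 4}{s - 5} = 9 - \frac{-4 + s}{-5 + s}$)
$O = -4$ ($O = 4 \left(-1\right) = -4$)
$O T{\left(I{\left(2,-5 \right)} \right)} = - 4 \frac{-41 + 8 \left(2 - -5\right)}{-5 + \left(2 - -5\right)} = - 4 \frac{-41 + 8 \left(2 + 5\right)}{-5 + \left(2 + 5\right)} = - 4 \frac{-41 + 8 \cdot 7}{-5 + 7} = - 4 \frac{-41 + 56}{2} = - 4 \cdot \frac{1}{2} \cdot 15 = \left(-4\right) \frac{15}{2} = -30$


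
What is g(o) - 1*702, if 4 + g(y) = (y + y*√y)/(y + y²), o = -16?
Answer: -10591/15 - 4*I/15 ≈ -706.07 - 0.26667*I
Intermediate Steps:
g(y) = -4 + (y + y^(3/2))/(y + y²) (g(y) = -4 + (y + y*√y)/(y + y²) = -4 + (y + y^(3/2))/(y + y²))
g(o) - 1*702 = (-3 + √(-16) - 4*(-16))/(1 - 16) - 1*702 = (-3 + 4*I + 64)/(-15) - 702 = -(61 + 4*I)/15 - 702 = (-61/15 - 4*I/15) - 702 = -10591/15 - 4*I/15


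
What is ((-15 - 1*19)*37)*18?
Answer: -22644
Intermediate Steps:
((-15 - 1*19)*37)*18 = ((-15 - 19)*37)*18 = -34*37*18 = -1258*18 = -22644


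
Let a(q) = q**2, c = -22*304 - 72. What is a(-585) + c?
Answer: 335465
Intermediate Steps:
c = -6760 (c = -6688 - 72 = -6760)
a(-585) + c = (-585)**2 - 6760 = 342225 - 6760 = 335465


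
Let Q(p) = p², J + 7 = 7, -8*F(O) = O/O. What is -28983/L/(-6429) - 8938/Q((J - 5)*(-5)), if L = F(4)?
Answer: -67459134/1339375 ≈ -50.366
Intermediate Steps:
F(O) = -⅛ (F(O) = -O/(8*O) = -⅛*1 = -⅛)
L = -⅛ ≈ -0.12500
J = 0 (J = -7 + 7 = 0)
-28983/L/(-6429) - 8938/Q((J - 5)*(-5)) = -28983/(-⅛)/(-6429) - 8938*1/(25*(0 - 5)²) = -28983*(-8)*(-1/6429) - 8938/((-5*(-5))²) = 231864*(-1/6429) - 8938/(25²) = -77288/2143 - 8938/625 = -67459134/1339375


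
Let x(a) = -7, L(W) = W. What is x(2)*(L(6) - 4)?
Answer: -14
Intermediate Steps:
x(2)*(L(6) - 4) = -7*(6 - 4) = -7*2 = -14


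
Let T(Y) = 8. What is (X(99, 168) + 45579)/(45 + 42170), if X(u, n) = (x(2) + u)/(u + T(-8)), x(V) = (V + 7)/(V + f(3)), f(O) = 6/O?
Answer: 19508217/18068020 ≈ 1.0797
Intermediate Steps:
x(V) = (7 + V)/(2 + V) (x(V) = (V + 7)/(V + 6/3) = (7 + V)/(V + 6*(1/3)) = (7 + V)/(V + 2) = (7 + V)/(2 + V))
X(u, n) = (9/4 + u)/(8 + u) (X(u, n) = ((7 + 2)/(2 + 2) + u)/(u + 8) = (9/4 + u)/(8 + u))
(X(99, 168) + 45579)/(45 + 42170) = ((9/4 + 99)/(8 + 99) + 45579)/(45 + 42170) = ((405/4)/107 + 45579)/42215 = ((1/107)*(405/4) + 45579)*(1/42215) = (405/428 + 45579)*(1/42215) = (19508217/428)*(1/42215) = 19508217/18068020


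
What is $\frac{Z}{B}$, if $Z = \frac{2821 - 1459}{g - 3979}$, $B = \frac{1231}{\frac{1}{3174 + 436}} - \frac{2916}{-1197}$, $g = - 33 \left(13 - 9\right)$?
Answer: $- \frac{399}{5351909461} \approx -7.4553 \cdot 10^{-8}$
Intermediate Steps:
$g = -132$ ($g = \left(-33\right) 4 = -132$)
$B = \frac{591040354}{133}$ ($B = \frac{1231}{\frac{1}{3610}} - - \frac{324}{133} = 1231 \frac{1}{\frac{1}{3610}} + \frac{324}{133} = 1231 \cdot 3610 + \frac{324}{133} = 4443910 + \frac{324}{133} = \frac{591040354}{133} \approx 4.4439 \cdot 10^{6}$)
$Z = - \frac{1362}{4111}$ ($Z = \frac{2821 - 1459}{-132 - 3979} = \frac{1362}{-4111} = 1362 \left(- \frac{1}{4111}\right) = - \frac{1362}{4111} \approx -0.33131$)
$\frac{Z}{B} = - \frac{1362}{4111 \cdot \frac{591040354}{133}} = \left(- \frac{1362}{4111}\right) \frac{133}{591040354} = - \frac{399}{5351909461}$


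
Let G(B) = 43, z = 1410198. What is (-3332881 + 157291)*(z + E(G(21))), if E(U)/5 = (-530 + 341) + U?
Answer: -4475892486120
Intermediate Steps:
E(U) = -945 + 5*U (E(U) = 5*((-530 + 341) + U) = 5*(-189 + U) = -945 + 5*U)
(-3332881 + 157291)*(z + E(G(21))) = (-3332881 + 157291)*(1410198 + (-945 + 5*43)) = -3175590*(1410198 + (-945 + 215)) = -3175590*(1410198 - 730) = -3175590*1409468 = -4475892486120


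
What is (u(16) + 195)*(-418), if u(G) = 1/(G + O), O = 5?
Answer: -1712128/21 ≈ -81530.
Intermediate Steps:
u(G) = 1/(5 + G) (u(G) = 1/(G + 5) = 1/(5 + G))
(u(16) + 195)*(-418) = (1/(5 + 16) + 195)*(-418) = (1/21 + 195)*(-418) = (4096/21)*(-418) = -1712128/21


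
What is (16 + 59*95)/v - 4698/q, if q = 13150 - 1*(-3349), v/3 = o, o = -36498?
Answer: -7884983/23461578 ≈ -0.33608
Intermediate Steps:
v = -109494 (v = 3*(-36498) = -109494)
q = 16499 (q = 13150 + 3349 = 16499)
(16 + 59*95)/v - 4698/q = (16 + 59*95)/(-109494) - 4698/16499 = (16 + 5605)*(-1/109494) - 4698*1/16499 = 5621*(-1/109494) - 4698/16499 = -73/1422 - 4698/16499 = -7884983/23461578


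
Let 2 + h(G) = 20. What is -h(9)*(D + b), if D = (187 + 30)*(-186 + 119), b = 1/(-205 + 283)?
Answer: 3402123/13 ≈ 2.6170e+5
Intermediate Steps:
b = 1/78 ≈ 0.012821
h(G) = 18 (h(G) = -2 + 20 = 18)
D = -14539 (D = 217*(-67) = -14539)
-h(9)*(D + b) = -18*(-14539 + 1/78) = -18*(-1134041)/78 = -1*(-3402123/13) = 3402123/13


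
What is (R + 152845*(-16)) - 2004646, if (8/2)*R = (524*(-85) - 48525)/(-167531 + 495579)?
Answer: -834210330991/187456 ≈ -4.4502e+6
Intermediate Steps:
R = -13295/187456 (R = ((524*(-85) - 48525)/(-167531 + 495579))/4 = ((-44540 - 48525)/328048)/4 = (-93065*1/328048)/4 = (¼)*(-13295/46864) = -13295/187456 ≈ -0.070923)
(R + 152845*(-16)) - 2004646 = (-13295/187456 + 152845*(-16)) - 2004646 = (-13295/187456 - 2445520) - 2004646 = -458427410415/187456 - 2004646 = -834210330991/187456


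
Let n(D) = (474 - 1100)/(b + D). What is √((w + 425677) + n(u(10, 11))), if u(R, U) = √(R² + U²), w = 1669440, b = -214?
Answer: √(448355664 - 2095117*√221)/√(214 - √221) ≈ 1447.5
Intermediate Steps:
n(D) = -626/(-214 + D) (n(D) = (474 - 1100)/(-214 + D) = -626/(-214 + D))
√((w + 425677) + n(u(10, 11))) = √((1669440 + 425677) - 626/(-214 + √(10² + 11²))) = √(2095117 - 626/(-214 + √(100 + 121))) = √(2095117 - 626/(-214 + √221))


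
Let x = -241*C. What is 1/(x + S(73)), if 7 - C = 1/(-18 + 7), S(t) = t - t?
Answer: -11/18798 ≈ -0.00058517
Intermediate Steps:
S(t) = 0
C = 78/11 (C = 7 - 1/(-18 + 7) = 7 - 1/(-11) = 7 - 1*(-1/11) = 7 + 1/11 = 78/11 ≈ 7.0909)
x = -18798/11 (x = -241*78/11 = -18798/11 ≈ -1708.9)
1/(x + S(73)) = 1/(-18798/11 + 0) = 1/(-18798/11) = -11/18798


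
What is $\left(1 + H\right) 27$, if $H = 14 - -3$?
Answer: $486$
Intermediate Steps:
$H = 17$ ($H = 14 + 3 = 17$)
$\left(1 + H\right) 27 = \left(1 + 17\right) 27 = 18 \cdot 27 = 486$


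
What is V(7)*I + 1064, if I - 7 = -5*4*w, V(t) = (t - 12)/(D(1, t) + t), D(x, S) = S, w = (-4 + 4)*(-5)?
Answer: 2123/2 ≈ 1061.5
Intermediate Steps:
w = 0 (w = 0*(-5) = 0)
V(t) = (-12 + t)/(2*t) (V(t) = (t - 12)/(t + t) = (-12 + t)/((2*t)) = (-12 + t)*(1/(2*t)) = (-12 + t)/(2*t))
I = 7 (I = 7 - 5*4*0 = 7 - 20*0 = 7 - 1*0 = 7 + 0 = 7)
V(7)*I + 1064 = ((½)*(-12 + 7)/7)*7 + 1064 = ((½)*(⅐)*(-5))*7 + 1064 = -5/14*7 + 1064 = -5/2 + 1064 = 2123/2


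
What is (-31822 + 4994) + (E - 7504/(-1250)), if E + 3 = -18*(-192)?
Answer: -14605623/625 ≈ -23369.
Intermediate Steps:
E = 3453 (E = -3 - 18*(-192) = -3 + 3456 = 3453)
(-31822 + 4994) + (E - 7504/(-1250)) = (-31822 + 4994) + (3453 - 7504/(-1250)) = -26828 + (3453 - 7504*(-1)/1250) = -26828 + (3453 - 1*(-3752/625)) = -26828 + (3453 + 3752/625) = -26828 + 2161877/625 = -14605623/625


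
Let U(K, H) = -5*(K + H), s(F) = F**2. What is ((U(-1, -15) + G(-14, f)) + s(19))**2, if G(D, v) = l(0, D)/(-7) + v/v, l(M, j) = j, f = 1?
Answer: 197136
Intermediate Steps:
U(K, H) = -5*H - 5*K (U(K, H) = -5*(H + K) = -5*H - 5*K)
G(D, v) = 1 - D/7 (G(D, v) = D/(-7) + v/v = D*(-1/7) + 1 = -D/7 + 1 = 1 - D/7)
((U(-1, -15) + G(-14, f)) + s(19))**2 = (((-5*(-15) - 5*(-1)) + (1 - 1/7*(-14))) + 19**2)**2 = (((75 + 5) + (1 + 2)) + 361)**2 = ((80 + 3) + 361)**2 = (83 + 361)**2 = 444**2 = 197136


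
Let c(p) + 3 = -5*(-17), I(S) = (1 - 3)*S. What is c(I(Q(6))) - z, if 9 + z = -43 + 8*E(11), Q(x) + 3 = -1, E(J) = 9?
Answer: 62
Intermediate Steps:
Q(x) = -4 (Q(x) = -3 - 1 = -4)
I(S) = -2*S
c(p) = 82 (c(p) = -3 - 5*(-17) = -3 + 85 = 82)
z = 20 (z = -9 + (-43 + 8*9) = -9 + (-43 + 72) = -9 + 29 = 20)
c(I(Q(6))) - z = 82 - 1*20 = 82 - 20 = 62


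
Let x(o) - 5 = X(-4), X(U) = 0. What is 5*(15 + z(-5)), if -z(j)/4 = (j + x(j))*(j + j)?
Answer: 75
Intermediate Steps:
x(o) = 5 (x(o) = 5 + 0 = 5)
z(j) = -8*j*(5 + j) (z(j) = -4*(j + 5)*(j + j) = -4*(5 + j)*2*j = -8*j*(5 + j))
5*(15 + z(-5)) = 5*(15 - 8*(-5)*(5 - 5)) = 5*(15 - 8*(-5)*0) = 5*(15 + 0) = 5*15 = 75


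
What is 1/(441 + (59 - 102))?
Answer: 1/398 ≈ 0.0025126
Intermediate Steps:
1/(441 + (59 - 102)) = 1/(441 - 43) = 1/398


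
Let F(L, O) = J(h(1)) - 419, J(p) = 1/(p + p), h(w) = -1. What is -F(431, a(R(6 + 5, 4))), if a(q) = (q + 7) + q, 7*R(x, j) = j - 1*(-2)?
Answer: 839/2 ≈ 419.50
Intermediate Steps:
J(p) = 1/(2*p)
R(x, j) = 2/7 + j/7 (R(x, j) = (j - 1*(-2))/7 = (j + 2)/7 = (2 + j)/7 = 2/7 + j/7)
a(q) = 7 + 2*q (a(q) = (7 + q) + q = 7 + 2*q)
F(L, O) = -839/2 (F(L, O) = (1/2)/(-1) - 419 = (1/2)*(-1) - 419 = -1/2 - 419 = -839/2)
-F(431, a(R(6 + 5, 4))) = -1*(-839/2) = 839/2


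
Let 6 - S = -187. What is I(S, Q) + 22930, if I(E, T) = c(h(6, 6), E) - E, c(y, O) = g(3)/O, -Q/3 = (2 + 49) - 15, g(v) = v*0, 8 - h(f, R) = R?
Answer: 22737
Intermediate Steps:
h(f, R) = 8 - R
S = 193 (S = 6 - 1*(-187) = 6 + 187 = 193)
g(v) = 0
Q = -108 (Q = -3*((2 + 49) - 15) = -3*(51 - 15) = -3*36 = -108)
c(y, O) = 0 (c(y, O) = 0/O = 0)
I(E, T) = -E (I(E, T) = 0 - E = -E)
I(S, Q) + 22930 = -1*193 + 22930 = -193 + 22930 = 22737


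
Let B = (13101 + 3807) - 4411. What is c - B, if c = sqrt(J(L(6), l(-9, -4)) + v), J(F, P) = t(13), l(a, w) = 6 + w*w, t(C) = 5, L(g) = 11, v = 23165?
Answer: -12497 + sqrt(23170) ≈ -12345.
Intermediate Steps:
l(a, w) = 6 + w**2
J(F, P) = 5
B = 12497 (B = 16908 - 4411 = 12497)
c = sqrt(23170) (c = sqrt(5 + 23165) = sqrt(23170) ≈ 152.22)
c - B = sqrt(23170) - 1*12497 = sqrt(23170) - 12497 = -12497 + sqrt(23170)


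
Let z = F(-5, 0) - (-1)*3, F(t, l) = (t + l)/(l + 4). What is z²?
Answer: 49/16 ≈ 3.0625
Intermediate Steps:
F(t, l) = (l + t)/(4 + l)
z = 7/4 (z = (0 - 5)/(4 + 0) - (-1)*3 = -5/4 - 1*(-3) = (¼)*(-5) + 3 = -5/4 + 3 = 7/4 ≈ 1.7500)
z² = (7/4)² = 49/16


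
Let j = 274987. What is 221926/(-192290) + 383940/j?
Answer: 156110459/644844515 ≈ 0.24209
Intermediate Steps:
221926/(-192290) + 383940/j = 221926/(-192290) + 383940/274987 = 221926*(-1/192290) + 383940*(1/274987) = -110963/96145 + 383940/274987 = 156110459/644844515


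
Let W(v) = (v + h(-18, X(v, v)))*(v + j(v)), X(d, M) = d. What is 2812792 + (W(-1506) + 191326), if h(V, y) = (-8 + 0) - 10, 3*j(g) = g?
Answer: 6064310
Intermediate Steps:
j(g) = g/3
h(V, y) = -18 (h(V, y) = -8 - 10 = -18)
W(v) = 4*v*(-18 + v)/3 (W(v) = (v - 18)*(v + v/3) = (-18 + v)*(4*v/3) = 4*v*(-18 + v)/3)
2812792 + (W(-1506) + 191326) = 2812792 + ((4/3)*(-1506)*(-18 - 1506) + 191326) = 2812792 + ((4/3)*(-1506)*(-1524) + 191326) = 2812792 + (3060192 + 191326) = 2812792 + 3251518 = 6064310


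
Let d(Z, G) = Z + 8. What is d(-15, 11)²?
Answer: 49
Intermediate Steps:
d(Z, G) = 8 + Z
d(-15, 11)² = (8 - 15)² = (-7)² = 49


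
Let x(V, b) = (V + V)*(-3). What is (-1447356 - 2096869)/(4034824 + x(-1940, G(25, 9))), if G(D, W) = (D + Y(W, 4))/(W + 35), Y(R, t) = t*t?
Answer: -3544225/4046464 ≈ -0.87588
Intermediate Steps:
Y(R, t) = t²
G(D, W) = (16 + D)/(35 + W) (G(D, W) = (D + 4²)/(W + 35) = (D + 16)/(35 + W) = (16 + D)/(35 + W))
x(V, b) = -6*V (x(V, b) = (2*V)*(-3) = -6*V)
(-1447356 - 2096869)/(4034824 + x(-1940, G(25, 9))) = (-1447356 - 2096869)/(4034824 - 6*(-1940)) = -3544225/(4034824 + 11640) = -3544225/4046464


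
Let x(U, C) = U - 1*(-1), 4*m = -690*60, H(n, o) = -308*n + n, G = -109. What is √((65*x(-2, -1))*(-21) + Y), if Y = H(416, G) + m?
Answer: 17*I*√473 ≈ 369.73*I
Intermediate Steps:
H(n, o) = -307*n
m = -10350 (m = (-690*60)/4 = (¼)*(-41400) = -10350)
x(U, C) = 1 + U (x(U, C) = U + 1 = 1 + U)
Y = -138062 (Y = -307*416 - 10350 = -127712 - 10350 = -138062)
√((65*x(-2, -1))*(-21) + Y) = √((65*(1 - 2))*(-21) - 138062) = √((65*(-1))*(-21) - 138062) = √(-65*(-21) - 138062) = √(1365 - 138062) = √(-136697) = 17*I*√473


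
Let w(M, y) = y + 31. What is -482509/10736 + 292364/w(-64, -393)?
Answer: -1656744081/1943216 ≈ -852.58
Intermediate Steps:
w(M, y) = 31 + y
-482509/10736 + 292364/w(-64, -393) = -482509/10736 + 292364/(31 - 393) = -482509*1/10736 + 292364/(-362) = -482509/10736 + 292364*(-1/362) = -482509/10736 - 146182/181 = -1656744081/1943216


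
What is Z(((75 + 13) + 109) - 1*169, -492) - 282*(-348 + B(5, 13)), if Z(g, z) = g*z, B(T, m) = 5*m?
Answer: 66030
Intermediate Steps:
Z(((75 + 13) + 109) - 1*169, -492) - 282*(-348 + B(5, 13)) = (((75 + 13) + 109) - 1*169)*(-492) - 282*(-348 + 5*13) = ((88 + 109) - 169)*(-492) - 282*(-348 + 65) = (197 - 169)*(-492) - 282*(-283) = 28*(-492) - 1*(-79806) = -13776 + 79806 = 66030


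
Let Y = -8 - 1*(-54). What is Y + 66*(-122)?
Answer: -8006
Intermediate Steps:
Y = 46 (Y = -8 + 54 = 46)
Y + 66*(-122) = 46 + 66*(-122) = 46 - 8052 = -8006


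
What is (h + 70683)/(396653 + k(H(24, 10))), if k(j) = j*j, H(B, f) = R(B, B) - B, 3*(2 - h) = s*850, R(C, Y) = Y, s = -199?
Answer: 381205/1189959 ≈ 0.32035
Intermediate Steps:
h = 169156/3 (h = 2 - (-199)*850/3 = 2 - ⅓*(-169150) = 2 + 169150/3 = 169156/3 ≈ 56385.)
H(B, f) = 0 (H(B, f) = B - B = 0)
k(j) = j²
(h + 70683)/(396653 + k(H(24, 10))) = (169156/3 + 70683)/(396653 + 0²) = 381205/(3*(396653 + 0)) = (381205/3)/396653 = (381205/3)*(1/396653) = 381205/1189959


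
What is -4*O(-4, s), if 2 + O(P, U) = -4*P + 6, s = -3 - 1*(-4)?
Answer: -80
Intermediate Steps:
s = 1 (s = -3 + 4 = 1)
O(P, U) = 4 - 4*P (O(P, U) = -2 + (-4*P + 6) = -2 + (6 - 4*P) = 4 - 4*P)
-4*O(-4, s) = -4*(4 - 4*(-4)) = -4*(4 + 16) = -4*20 = -80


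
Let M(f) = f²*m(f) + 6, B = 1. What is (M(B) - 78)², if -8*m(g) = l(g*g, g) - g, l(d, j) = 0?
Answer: 330625/64 ≈ 5166.0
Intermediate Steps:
m(g) = g/8 (m(g) = -(0 - g)/8 = -(-1)*g/8 = g/8)
M(f) = 6 + f³/8 (M(f) = f²*(f/8) + 6 = f³/8 + 6 = 6 + f³/8)
(M(B) - 78)² = ((6 + (⅛)*1³) - 78)² = ((6 + (⅛)*1) - 78)² = ((6 + ⅛) - 78)² = (49/8 - 78)² = (-575/8)² = 330625/64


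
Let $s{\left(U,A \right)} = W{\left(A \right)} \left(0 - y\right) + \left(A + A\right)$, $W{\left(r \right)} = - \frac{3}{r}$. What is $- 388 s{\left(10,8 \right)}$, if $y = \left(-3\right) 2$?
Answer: $-5335$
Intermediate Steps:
$y = -6$
$s{\left(U,A \right)} = - \frac{18}{A} + 2 A$ ($s{\left(U,A \right)} = - \frac{3}{A} \left(0 - -6\right) + \left(A + A\right) = - \frac{3}{A} \left(0 + 6\right) + 2 A = - \frac{3}{A} 6 + 2 A = - \frac{18}{A} + 2 A$)
$- 388 s{\left(10,8 \right)} = - 388 \left(- \frac{18}{8} + 2 \cdot 8\right) = - 388 \left(\left(-18\right) \frac{1}{8} + 16\right) = - 388 \left(- \frac{9}{4} + 16\right) = \left(-388\right) \frac{55}{4} = -5335$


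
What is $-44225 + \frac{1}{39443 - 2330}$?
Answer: $- \frac{1641322424}{37113} \approx -44225.0$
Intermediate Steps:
$-44225 + \frac{1}{39443 - 2330} = -44225 + \frac{1}{37113} = - \frac{1641322424}{37113}$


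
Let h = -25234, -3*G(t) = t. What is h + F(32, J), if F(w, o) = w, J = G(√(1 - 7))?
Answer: -25202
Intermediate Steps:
G(t) = -t/3
J = -I*√6/3 (J = -√(1 - 7)/3 = -I*√6/3 ≈ -0.8165*I)
h + F(32, J) = -25234 + 32 = -25202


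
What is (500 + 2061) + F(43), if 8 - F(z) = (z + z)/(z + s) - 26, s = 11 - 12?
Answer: 54452/21 ≈ 2593.0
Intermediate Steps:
s = -1
F(z) = 34 - 2*z/(-1 + z) (F(z) = 8 - ((z + z)/(z - 1) - 26) = 8 - ((2*z)/(-1 + z) - 26) = 8 - (2*z/(-1 + z) - 26) = 8 - (-26 + 2*z/(-1 + z)) = 8 + (26 - 2*z/(-1 + z)) = 34 - 2*z/(-1 + z))
(500 + 2061) + F(43) = (500 + 2061) + 2*(-17 + 16*43)/(-1 + 43) = 2561 + 2*(-17 + 688)/42 = 2561 + 2*(1/42)*671 = 2561 + 671/21 = 54452/21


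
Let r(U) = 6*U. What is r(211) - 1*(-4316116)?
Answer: 4317382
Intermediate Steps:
r(211) - 1*(-4316116) = 6*211 - 1*(-4316116) = 1266 + 4316116 = 4317382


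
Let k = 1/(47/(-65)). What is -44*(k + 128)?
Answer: -261844/47 ≈ -5571.1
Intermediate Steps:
k = -65/47 (k = 1/(47*(-1/65)) = 1/(-47/65) = -65/47 ≈ -1.3830)
-44*(k + 128) = -44*(-65/47 + 128) = -44*5951/47 = -261844/47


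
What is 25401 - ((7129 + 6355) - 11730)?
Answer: 23647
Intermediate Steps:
25401 - ((7129 + 6355) - 11730) = 25401 - (13484 - 11730) = 25401 - 1*1754 = 25401 - 1754 = 23647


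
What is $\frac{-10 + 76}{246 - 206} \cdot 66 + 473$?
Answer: $\frac{5819}{10} \approx 581.9$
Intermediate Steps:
$\frac{-10 + 76}{246 - 206} \cdot 66 + 473 = \frac{66}{40} \cdot 66 + 473 = 66 \cdot \frac{1}{40} \cdot 66 + 473 = \frac{33}{20} \cdot 66 + 473 = \frac{1089}{10} + 473 = \frac{5819}{10}$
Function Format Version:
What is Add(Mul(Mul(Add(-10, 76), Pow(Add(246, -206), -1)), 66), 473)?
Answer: Rational(5819, 10) ≈ 581.90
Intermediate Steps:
Add(Mul(Mul(Add(-10, 76), Pow(Add(246, -206), -1)), 66), 473) = Add(Mul(Mul(66, Pow(40, -1)), 66), 473) = Add(Mul(Mul(66, Rational(1, 40)), 66), 473) = Add(Mul(Rational(33, 20), 66), 473) = Add(Rational(1089, 10), 473) = Rational(5819, 10)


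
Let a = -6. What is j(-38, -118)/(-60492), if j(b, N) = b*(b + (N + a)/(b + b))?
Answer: -691/30246 ≈ -0.022846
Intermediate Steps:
j(b, N) = b*(b + (-6 + N)/(2*b)) (j(b, N) = b*(b + (N - 6)/(b + b)) = b*(b + (-6 + N)/((2*b))) = b*(b + (-6 + N)*(1/(2*b))) = b*(b + (-6 + N)/(2*b)))
j(-38, -118)/(-60492) = (-3 + (-38)² + (½)*(-118))/(-60492) = (-3 + 1444 - 59)*(-1/60492) = 1382*(-1/60492) = -691/30246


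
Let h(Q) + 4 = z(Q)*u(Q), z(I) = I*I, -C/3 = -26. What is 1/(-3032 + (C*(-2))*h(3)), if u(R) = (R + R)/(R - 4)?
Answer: 1/6016 ≈ 0.00016622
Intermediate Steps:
C = 78 (C = -3*(-26) = 78)
z(I) = I²
u(R) = 2*R/(-4 + R) (u(R) = (2*R)/(-4 + R) = 2*R/(-4 + R))
h(Q) = -4 + 2*Q³/(-4 + Q) (h(Q) = -4 + Q²*(2*Q/(-4 + Q)) = -4 + 2*Q³/(-4 + Q))
1/(-3032 + (C*(-2))*h(3)) = 1/(-3032 + (78*(-2))*(2*(8 + 3³ - 2*3)/(-4 + 3))) = 1/(-3032 - 312*(8 + 27 - 6)/(-1)) = 1/(-3032 - 312*(-1)*29) = 1/(-3032 - 156*(-58)) = 1/(-3032 + 9048) = 1/6016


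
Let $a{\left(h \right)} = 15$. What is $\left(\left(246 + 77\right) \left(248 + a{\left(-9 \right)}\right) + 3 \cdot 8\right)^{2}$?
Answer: $7220410729$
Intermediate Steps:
$\left(\left(246 + 77\right) \left(248 + a{\left(-9 \right)}\right) + 3 \cdot 8\right)^{2} = \left(\left(246 + 77\right) \left(248 + 15\right) + 3 \cdot 8\right)^{2} = \left(323 \cdot 263 + 24\right)^{2} = \left(84949 + 24\right)^{2} = 84973^{2} = 7220410729$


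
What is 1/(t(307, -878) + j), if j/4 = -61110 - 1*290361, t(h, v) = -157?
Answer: -1/1406041 ≈ -7.1122e-7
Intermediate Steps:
j = -1405884 (j = 4*(-61110 - 1*290361) = 4*(-61110 - 290361) = 4*(-351471) = -1405884)
1/(t(307, -878) + j) = 1/(-157 - 1405884) = 1/(-1406041) = -1/1406041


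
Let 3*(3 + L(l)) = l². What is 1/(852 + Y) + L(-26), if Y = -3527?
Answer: 1784222/8025 ≈ 222.33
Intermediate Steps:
L(l) = -3 + l²/3
1/(852 + Y) + L(-26) = 1/(852 - 3527) + (-3 + (⅓)*(-26)²) = 1/(-2675) + (-3 + (⅓)*676) = -1/2675 + (-3 + 676/3) = -1/2675 + 667/3 = 1784222/8025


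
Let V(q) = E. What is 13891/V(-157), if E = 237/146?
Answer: 2028086/237 ≈ 8557.3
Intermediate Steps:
E = 237/146 (E = 237*(1/146) = 237/146 ≈ 1.6233)
V(q) = 237/146
13891/V(-157) = 13891/(237/146) = 13891*(146/237) = 2028086/237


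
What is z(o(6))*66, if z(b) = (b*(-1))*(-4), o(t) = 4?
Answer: 1056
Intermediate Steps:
z(b) = 4*b (z(b) = -b*(-4) = 4*b)
z(o(6))*66 = (4*4)*66 = 16*66 = 1056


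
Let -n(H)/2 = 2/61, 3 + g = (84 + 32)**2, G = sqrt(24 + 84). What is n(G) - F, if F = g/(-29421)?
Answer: 702949/1794681 ≈ 0.39168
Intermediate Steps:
G = 6*sqrt(3) (G = sqrt(108) = 6*sqrt(3) ≈ 10.392)
g = 13453 (g = -3 + (84 + 32)**2 = -3 + 116**2 = -3 + 13456 = 13453)
n(H) = -4/61
F = -13453/29421 (F = 13453/(-29421) = 13453*(-1/29421) = -13453/29421 ≈ -0.45726)
n(G) - F = -4/61 - 1*(-13453/29421) = -4/61 + 13453/29421 = 702949/1794681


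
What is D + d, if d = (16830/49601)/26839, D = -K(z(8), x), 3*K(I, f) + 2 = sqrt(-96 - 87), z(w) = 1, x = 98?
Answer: 2662532968/3993723717 - I*sqrt(183)/3 ≈ 0.66668 - 4.5092*I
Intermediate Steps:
K(I, f) = -2/3 + I*sqrt(183)/3 (K(I, f) = -2/3 + sqrt(-96 - 87)/3 = -2/3 + sqrt(-183)/3 = -2/3 + (I*sqrt(183))/3 = -2/3 + I*sqrt(183)/3)
D = 2/3 - I*sqrt(183)/3 (D = -(-2/3 + I*sqrt(183)/3) = 2/3 - I*sqrt(183)/3 ≈ 0.66667 - 4.5092*I)
d = 16830/1331241239 (d = (16830*(1/49601))*(1/26839) = (16830/49601)*(1/26839) = 16830/1331241239 ≈ 1.2642e-5)
D + d = (2/3 - I*sqrt(183)/3) + 16830/1331241239 = 2662532968/3993723717 - I*sqrt(183)/3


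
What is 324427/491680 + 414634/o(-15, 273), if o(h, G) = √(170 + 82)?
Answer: 324427/491680 + 207317*√7/21 ≈ 26120.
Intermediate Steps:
o(h, G) = 6*√7 (o(h, G) = √252 = 6*√7)
324427/491680 + 414634/o(-15, 273) = 324427/491680 + 414634/((6*√7)) = 324427*(1/491680) + 414634*(√7/42) = 324427/491680 + 207317*√7/21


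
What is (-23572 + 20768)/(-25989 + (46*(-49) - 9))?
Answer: 701/7063 ≈ 0.099250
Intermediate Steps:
(-23572 + 20768)/(-25989 + (46*(-49) - 9)) = -2804/(-25989 + (-2254 - 9)) = -2804/(-25989 - 2263) = -2804/(-28252) = -2804*(-1/28252) = 701/7063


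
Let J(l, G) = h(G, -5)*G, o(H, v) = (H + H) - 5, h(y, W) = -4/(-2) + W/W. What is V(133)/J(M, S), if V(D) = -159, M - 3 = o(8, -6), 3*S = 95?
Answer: -159/95 ≈ -1.6737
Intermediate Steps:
S = 95/3 (S = (1/3)*95 = 95/3 ≈ 31.667)
h(y, W) = 3 (h(y, W) = -4*(-1/2) + 1 = 2 + 1 = 3)
o(H, v) = -5 + 2*H (o(H, v) = 2*H - 5 = -5 + 2*H)
M = 14 (M = 3 + (-5 + 2*8) = 3 + (-5 + 16) = 3 + 11 = 14)
J(l, G) = 3*G
V(133)/J(M, S) = -159/(3*(95/3)) = -159/95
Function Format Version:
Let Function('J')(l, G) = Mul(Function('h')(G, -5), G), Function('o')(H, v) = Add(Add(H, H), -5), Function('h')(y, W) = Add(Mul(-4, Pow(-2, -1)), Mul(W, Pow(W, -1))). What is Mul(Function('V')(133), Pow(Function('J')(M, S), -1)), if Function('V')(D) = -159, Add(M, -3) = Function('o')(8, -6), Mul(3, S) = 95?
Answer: Rational(-159, 95) ≈ -1.6737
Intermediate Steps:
S = Rational(95, 3) (S = Mul(Rational(1, 3), 95) = Rational(95, 3) ≈ 31.667)
Function('h')(y, W) = 3 (Function('h')(y, W) = Add(Mul(-4, Rational(-1, 2)), 1) = Add(2, 1) = 3)
Function('o')(H, v) = Add(-5, Mul(2, H)) (Function('o')(H, v) = Add(Mul(2, H), -5) = Add(-5, Mul(2, H)))
M = 14 (M = Add(3, Add(-5, Mul(2, 8))) = Add(3, Add(-5, 16)) = Add(3, 11) = 14)
Function('J')(l, G) = Mul(3, G)
Mul(Function('V')(133), Pow(Function('J')(M, S), -1)) = Mul(-159, Pow(Mul(3, Rational(95, 3)), -1)) = Mul(-159, Pow(95, -1)) = Mul(-159, Rational(1, 95)) = Rational(-159, 95)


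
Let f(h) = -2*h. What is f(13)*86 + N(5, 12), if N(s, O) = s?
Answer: -2231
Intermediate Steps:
f(13)*86 + N(5, 12) = -2*13*86 + 5 = -26*86 + 5 = -2236 + 5 = -2231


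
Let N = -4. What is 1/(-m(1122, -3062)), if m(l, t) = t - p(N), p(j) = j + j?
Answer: 1/3054 ≈ 0.00032744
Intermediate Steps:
p(j) = 2*j
m(l, t) = 8 + t (m(l, t) = t - 2*(-4) = t - 1*(-8) = t + 8 = 8 + t)
1/(-m(1122, -3062)) = 1/(-(8 - 3062)) = 1/(-1*(-3054)) = 1/3054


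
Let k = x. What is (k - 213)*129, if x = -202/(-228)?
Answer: -1039783/38 ≈ -27363.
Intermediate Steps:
x = 101/114 (x = -202*(-1/228) = 101/114 ≈ 0.88597)
k = 101/114 ≈ 0.88597
(k - 213)*129 = (101/114 - 213)*129 = -24181/114*129 = -1039783/38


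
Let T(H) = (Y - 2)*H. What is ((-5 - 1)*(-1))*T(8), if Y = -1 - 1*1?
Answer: -192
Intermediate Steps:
Y = -2 (Y = -1 - 1 = -2)
T(H) = -4*H (T(H) = (-2 - 2)*H = -4*H)
((-5 - 1)*(-1))*T(8) = ((-5 - 1)*(-1))*(-4*8) = -6*(-1)*(-32) = 6*(-32) = -192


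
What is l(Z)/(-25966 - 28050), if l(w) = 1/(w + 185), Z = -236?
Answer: 1/2754816 ≈ 3.6300e-7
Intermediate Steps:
l(w) = 1/(185 + w)
l(Z)/(-25966 - 28050) = 1/((185 - 236)*(-25966 - 28050)) = 1/(-51*(-54016)) = -1/51*(-1/54016) = 1/2754816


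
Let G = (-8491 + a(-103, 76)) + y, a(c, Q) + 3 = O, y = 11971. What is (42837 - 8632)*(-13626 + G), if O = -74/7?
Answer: -2432556985/7 ≈ -3.4751e+8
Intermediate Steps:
O = -74/7 (O = -74*⅐ = -74/7 ≈ -10.571)
a(c, Q) = -95/7 (a(c, Q) = -3 - 74/7 = -95/7)
G = 24265/7 (G = (-8491 - 95/7) + 11971 = -59532/7 + 11971 = 24265/7 ≈ 3466.4)
(42837 - 8632)*(-13626 + G) = (42837 - 8632)*(-13626 + 24265/7) = 34205*(-71117/7) = -2432556985/7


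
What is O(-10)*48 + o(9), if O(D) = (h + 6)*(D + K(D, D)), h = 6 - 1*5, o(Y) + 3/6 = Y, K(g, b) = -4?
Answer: -9391/2 ≈ -4695.5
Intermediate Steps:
o(Y) = -½ + Y
h = 1 (h = 6 - 5 = 1)
O(D) = -28 + 7*D (O(D) = (1 + 6)*(D - 4) = 7*(-4 + D) = -28 + 7*D)
O(-10)*48 + o(9) = (-28 + 7*(-10))*48 + (-½ + 9) = (-28 - 70)*48 + 17/2 = -98*48 + 17/2 = -4704 + 17/2 = -9391/2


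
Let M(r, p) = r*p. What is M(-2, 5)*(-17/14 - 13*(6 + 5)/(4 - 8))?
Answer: -4835/14 ≈ -345.36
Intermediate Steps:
M(r, p) = p*r
M(-2, 5)*(-17/14 - 13*(6 + 5)/(4 - 8)) = (5*(-2))*(-17/14 - 13*(6 + 5)/(4 - 8)) = -10*(-17*1/14 - 13/((-4/11))) = -10*(-17/14 - 13/((-4*1/11))) = -10*(-17/14 - 13/(-4/11)) = -10*(-17/14 - 13*(-11/4)) = -10*(-17/14 + 143/4) = -10*967/28 = -4835/14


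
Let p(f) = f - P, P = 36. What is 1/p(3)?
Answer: -1/33 ≈ -0.030303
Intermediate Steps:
p(f) = -36 + f (p(f) = f - 1*36 = f - 36 = -36 + f)
1/p(3) = 1/(-36 + 3) = 1/(-33) = -1/33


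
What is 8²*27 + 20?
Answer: 1748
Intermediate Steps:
8²*27 + 20 = 64*27 + 20 = 1728 + 20 = 1748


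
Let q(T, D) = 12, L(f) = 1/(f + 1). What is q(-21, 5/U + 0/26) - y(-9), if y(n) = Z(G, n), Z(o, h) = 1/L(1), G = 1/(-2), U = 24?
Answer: 10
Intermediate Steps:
G = -½ ≈ -0.50000
L(f) = 1/(1 + f)
Z(o, h) = 2 (Z(o, h) = 1/(1/(1 + 1)) = 1/(1/2) = 1/(½) = 2)
y(n) = 2
q(-21, 5/U + 0/26) - y(-9) = 12 - 1*2 = 12 - 2 = 10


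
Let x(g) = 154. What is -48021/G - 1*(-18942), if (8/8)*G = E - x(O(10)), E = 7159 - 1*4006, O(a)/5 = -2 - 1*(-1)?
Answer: 56759037/2999 ≈ 18926.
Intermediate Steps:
O(a) = -5 (O(a) = 5*(-2 - 1*(-1)) = 5*(-2 + 1) = 5*(-1) = -5)
E = 3153 (E = 7159 - 4006 = 3153)
G = 2999 (G = 3153 - 1*154 = 3153 - 154 = 2999)
-48021/G - 1*(-18942) = -48021/2999 - 1*(-18942) = -48021*1/2999 + 18942 = -48021/2999 + 18942 = 56759037/2999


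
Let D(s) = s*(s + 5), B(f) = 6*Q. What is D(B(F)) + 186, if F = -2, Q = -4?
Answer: 642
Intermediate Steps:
B(f) = -24 (B(f) = 6*(-4) = -24)
D(s) = s*(5 + s)
D(B(F)) + 186 = -24*(5 - 24) + 186 = -24*(-19) + 186 = 456 + 186 = 642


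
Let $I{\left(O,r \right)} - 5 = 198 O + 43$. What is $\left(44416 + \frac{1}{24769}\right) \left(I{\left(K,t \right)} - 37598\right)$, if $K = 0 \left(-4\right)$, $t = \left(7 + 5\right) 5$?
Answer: $- \frac{41310253432750}{24769} \approx -1.6678 \cdot 10^{9}$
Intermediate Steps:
$t = 60$ ($t = 12 \cdot 5 = 60$)
$K = 0$
$I{\left(O,r \right)} = 48 + 198 O$ ($I{\left(O,r \right)} = 5 + \left(198 O + 43\right) = 5 + \left(43 + 198 O\right) = 48 + 198 O$)
$\left(44416 + \frac{1}{24769}\right) \left(I{\left(K,t \right)} - 37598\right) = \left(44416 + \frac{1}{24769}\right) \left(\left(48 + 198 \cdot 0\right) - 37598\right) = \left(44416 + \frac{1}{24769}\right) \left(\left(48 + 0\right) - 37598\right) = \frac{1100139905 \left(48 - 37598\right)}{24769} = \frac{1100139905}{24769} \left(-37550\right) = - \frac{41310253432750}{24769}$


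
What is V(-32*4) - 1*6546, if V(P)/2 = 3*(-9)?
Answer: -6600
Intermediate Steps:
V(P) = -54 (V(P) = 2*(3*(-9)) = 2*(-27) = -54)
V(-32*4) - 1*6546 = -54 - 1*6546 = -54 - 6546 = -6600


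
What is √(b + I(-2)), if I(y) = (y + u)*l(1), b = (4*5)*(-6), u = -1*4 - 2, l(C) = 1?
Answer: 8*I*√2 ≈ 11.314*I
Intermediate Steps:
u = -6 (u = -4 - 2 = -6)
b = -120 (b = 20*(-6) = -120)
I(y) = -6 + y (I(y) = (y - 6)*1 = (-6 + y)*1 = -6 + y)
√(b + I(-2)) = √(-120 + (-6 - 2)) = √(-120 - 8) = √(-128) = 8*I*√2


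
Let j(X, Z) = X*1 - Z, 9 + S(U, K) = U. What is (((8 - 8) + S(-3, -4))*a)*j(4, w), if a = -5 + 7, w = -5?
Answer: -216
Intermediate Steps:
S(U, K) = -9 + U
a = 2
j(X, Z) = X - Z
(((8 - 8) + S(-3, -4))*a)*j(4, w) = (((8 - 8) + (-9 - 3))*2)*(4 - 1*(-5)) = ((0 - 12)*2)*(4 + 5) = -12*2*9 = -24*9 = -216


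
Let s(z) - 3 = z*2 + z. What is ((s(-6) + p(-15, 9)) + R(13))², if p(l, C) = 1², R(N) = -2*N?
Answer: 1600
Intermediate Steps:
p(l, C) = 1
s(z) = 3 + 3*z (s(z) = 3 + (z*2 + z) = 3 + (2*z + z) = 3 + 3*z)
((s(-6) + p(-15, 9)) + R(13))² = (((3 + 3*(-6)) + 1) - 2*13)² = (((3 - 18) + 1) - 26)² = ((-15 + 1) - 26)² = (-14 - 26)² = (-40)² = 1600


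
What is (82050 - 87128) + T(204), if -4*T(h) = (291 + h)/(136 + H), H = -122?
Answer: -284863/56 ≈ -5086.8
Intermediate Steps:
T(h) = -291/56 - h/56 (T(h) = -(291 + h)/(4*(136 - 122)) = -(291 + h)/(4*14) = -(291/14 + h/14)/4 = -291/56 - h/56)
(82050 - 87128) + T(204) = (82050 - 87128) + (-291/56 - 1/56*204) = -5078 + (-291/56 - 51/14) = -5078 - 495/56 = -284863/56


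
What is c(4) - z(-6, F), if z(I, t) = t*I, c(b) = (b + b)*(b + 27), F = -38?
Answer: 20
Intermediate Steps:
c(b) = 2*b*(27 + b) (c(b) = (2*b)*(27 + b) = 2*b*(27 + b))
z(I, t) = I*t
c(4) - z(-6, F) = 2*4*(27 + 4) - (-6)*(-38) = 2*4*31 - 1*228 = 248 - 228 = 20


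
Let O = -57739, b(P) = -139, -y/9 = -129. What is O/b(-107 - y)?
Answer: 57739/139 ≈ 415.39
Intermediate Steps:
y = 1161 (y = -9*(-129) = 1161)
O/b(-107 - y) = -57739/(-139) = -57739*(-1/139) = 57739/139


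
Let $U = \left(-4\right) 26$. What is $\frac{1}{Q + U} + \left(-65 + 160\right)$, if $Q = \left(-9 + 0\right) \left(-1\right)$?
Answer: $\frac{9024}{95} \approx 94.99$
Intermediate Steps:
$Q = 9$ ($Q = \left(-9\right) \left(-1\right) = 9$)
$U = -104$
$\frac{1}{Q + U} + \left(-65 + 160\right) = \frac{1}{9 - 104} + \left(-65 + 160\right) = \frac{1}{-95} + 95 = - \frac{1}{95} + 95 = \frac{9024}{95}$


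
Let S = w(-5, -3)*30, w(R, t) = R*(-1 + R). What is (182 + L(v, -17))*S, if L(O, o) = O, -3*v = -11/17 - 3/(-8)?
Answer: 5571975/34 ≈ 1.6388e+5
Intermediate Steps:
v = 37/408 (v = -(-11/17 - 3/(-8))/3 = -(-11*1/17 - 3*(-1/8))/3 = -(-11/17 + 3/8)/3 = -1/3*(-37/136) = 37/408 ≈ 0.090686)
S = 900 (S = -5*(-1 - 5)*30 = -5*(-6)*30 = 30*30 = 900)
(182 + L(v, -17))*S = (182 + 37/408)*900 = (74293/408)*900 = 5571975/34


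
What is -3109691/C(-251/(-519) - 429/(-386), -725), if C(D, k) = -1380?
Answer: 3109691/1380 ≈ 2253.4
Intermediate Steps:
-3109691/C(-251/(-519) - 429/(-386), -725) = -3109691/(-1380) = -3109691*(-1/1380) = 3109691/1380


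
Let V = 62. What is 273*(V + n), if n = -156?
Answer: -25662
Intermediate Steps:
273*(V + n) = 273*(62 - 156) = 273*(-94) = -25662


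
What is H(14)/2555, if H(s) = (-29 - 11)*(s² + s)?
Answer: -240/73 ≈ -3.2877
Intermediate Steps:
H(s) = -40*s - 40*s² (H(s) = -40*(s + s²) = -40*s - 40*s²)
H(14)/2555 = -40*14*(1 + 14)/2555 = -40*14*15*(1/2555) = -8400*1/2555 = -240/73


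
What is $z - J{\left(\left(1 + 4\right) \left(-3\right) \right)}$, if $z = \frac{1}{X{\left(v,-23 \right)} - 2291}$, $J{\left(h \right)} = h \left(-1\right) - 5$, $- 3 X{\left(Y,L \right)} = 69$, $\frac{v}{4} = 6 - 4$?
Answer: $- \frac{23141}{2314} \approx -10.0$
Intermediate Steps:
$v = 8$ ($v = 4 \left(6 - 4\right) = 4 \cdot 2 = 8$)
$X{\left(Y,L \right)} = -23$ ($X{\left(Y,L \right)} = \left(- \frac{1}{3}\right) 69 = -23$)
$J{\left(h \right)} = -5 - h$ ($J{\left(h \right)} = - h - 5 = -5 - h$)
$z = - \frac{1}{2314}$ ($z = \frac{1}{-23 - 2291} = \frac{1}{-2314} = - \frac{1}{2314} \approx -0.00043215$)
$z - J{\left(\left(1 + 4\right) \left(-3\right) \right)} = - \frac{1}{2314} - \left(-5 - \left(1 + 4\right) \left(-3\right)\right) = - \frac{1}{2314} - \left(-5 - 5 \left(-3\right)\right) = - \frac{1}{2314} - \left(-5 - -15\right) = - \frac{1}{2314} - \left(-5 + 15\right) = - \frac{1}{2314} - 10 = - \frac{23141}{2314}$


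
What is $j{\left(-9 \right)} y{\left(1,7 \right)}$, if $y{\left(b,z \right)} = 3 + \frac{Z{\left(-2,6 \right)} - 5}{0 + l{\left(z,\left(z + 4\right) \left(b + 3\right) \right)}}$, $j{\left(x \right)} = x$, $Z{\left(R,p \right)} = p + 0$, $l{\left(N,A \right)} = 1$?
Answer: $-36$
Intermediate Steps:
$Z{\left(R,p \right)} = p$
$y{\left(b,z \right)} = 4$ ($y{\left(b,z \right)} = 3 + \frac{6 - 5}{0 + 1} = 3 + 1 \cdot 1^{-1} = 3 + 1 \cdot 1 = 3 + 1 = 4$)
$j{\left(-9 \right)} y{\left(1,7 \right)} = \left(-9\right) 4 = -36$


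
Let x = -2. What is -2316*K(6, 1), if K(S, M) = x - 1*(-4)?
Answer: -4632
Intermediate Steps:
K(S, M) = 2 (K(S, M) = -2 - 1*(-4) = -2 + 4 = 2)
-2316*K(6, 1) = -2316*2 = -4632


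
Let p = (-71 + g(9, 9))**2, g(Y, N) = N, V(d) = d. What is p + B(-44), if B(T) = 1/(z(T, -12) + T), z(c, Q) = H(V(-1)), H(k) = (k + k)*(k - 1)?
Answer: 153759/40 ≈ 3844.0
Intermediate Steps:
H(k) = 2*k*(-1 + k) (H(k) = (2*k)*(-1 + k) = 2*k*(-1 + k))
z(c, Q) = 4 (z(c, Q) = 2*(-1)*(-1 - 1) = 2*(-1)*(-2) = 4)
p = 3844 (p = (-71 + 9)**2 = (-62)**2 = 3844)
B(T) = 1/(4 + T)
p + B(-44) = 3844 + 1/(4 - 44) = 3844 + 1/(-40) = 3844 - 1/40 = 153759/40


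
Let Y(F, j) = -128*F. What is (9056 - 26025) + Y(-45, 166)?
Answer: -11209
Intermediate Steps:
(9056 - 26025) + Y(-45, 166) = (9056 - 26025) - 128*(-45) = -16969 + 5760 = -11209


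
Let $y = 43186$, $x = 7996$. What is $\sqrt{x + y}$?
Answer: $\sqrt{51182} \approx 226.23$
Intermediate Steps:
$\sqrt{x + y} = \sqrt{7996 + 43186} = \sqrt{51182}$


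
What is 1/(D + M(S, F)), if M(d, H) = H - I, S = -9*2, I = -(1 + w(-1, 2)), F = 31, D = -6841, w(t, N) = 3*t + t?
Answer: -1/6813 ≈ -0.00014678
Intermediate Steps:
w(t, N) = 4*t
I = 3 (I = -(1 + 4*(-1)) = -(1 - 4) = -1*(-3) = 3)
S = -18
M(d, H) = -3 + H (M(d, H) = H - 1*3 = H - 3 = -3 + H)
1/(D + M(S, F)) = 1/(-6841 + (-3 + 31)) = 1/(-6841 + 28) = 1/(-6813) = -1/6813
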